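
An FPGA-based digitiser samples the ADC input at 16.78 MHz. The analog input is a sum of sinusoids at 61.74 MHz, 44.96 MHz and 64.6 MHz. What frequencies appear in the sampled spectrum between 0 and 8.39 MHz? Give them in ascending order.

fs/2 = 8.39 MHz.
61.74 MHz mod fs = 11.4 MHz.
11.4 MHz > fs/2 = 8.39 MHz, folds to fs − 11.4 MHz = 5.38 MHz.
44.96 MHz mod fs = 11.4 MHz.
11.4 MHz > fs/2 = 8.39 MHz, folds to fs − 11.4 MHz = 5.38 MHz.
64.6 MHz mod fs = 14.26 MHz.
14.26 MHz > fs/2 = 8.39 MHz, folds to fs − 14.26 MHz = 2.52 MHz.
Distinct values: {2.52 MHz, 5.38 MHz}.

2.52 MHz, 5.38 MHz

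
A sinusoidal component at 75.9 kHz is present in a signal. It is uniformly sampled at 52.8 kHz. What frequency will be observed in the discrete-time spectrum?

75.9 kHz mod fs = 23.1 kHz.
23.1 kHz ≤ fs/2 = 26.4 kHz, appears at 23.1 kHz.

23.1 kHz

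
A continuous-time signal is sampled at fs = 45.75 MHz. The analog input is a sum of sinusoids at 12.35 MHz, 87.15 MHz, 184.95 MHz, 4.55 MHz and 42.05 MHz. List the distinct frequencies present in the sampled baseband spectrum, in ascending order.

fs/2 = 22.875 MHz.
12.35 MHz ≤ fs/2 = 22.875 MHz, passes unchanged.
87.15 MHz mod fs = 41.4 MHz.
41.4 MHz > fs/2 = 22.875 MHz, folds to fs − 41.4 MHz = 4.35 MHz.
184.95 MHz mod fs = 1.95 MHz.
1.95 MHz ≤ fs/2 = 22.875 MHz, appears at 1.95 MHz.
4.55 MHz ≤ fs/2 = 22.875 MHz, passes unchanged.
42.05 MHz > fs/2 = 22.875 MHz, folds to fs − 42.05 MHz = 3.7 MHz.
Distinct values: {1.95 MHz, 3.7 MHz, 4.35 MHz, 4.55 MHz, 12.35 MHz}.

1.95 MHz, 3.7 MHz, 4.35 MHz, 4.55 MHz, 12.35 MHz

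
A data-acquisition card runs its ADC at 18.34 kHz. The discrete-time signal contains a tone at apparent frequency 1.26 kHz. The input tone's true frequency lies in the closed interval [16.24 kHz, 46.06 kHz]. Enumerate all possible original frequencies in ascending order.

Frequencies that alias to 1.26 kHz are k·fs ± 1.26 kHz for integer k ≥ 0.
k=0: 1.26 kHz.
k=1: 17.08 kHz, 19.6 kHz.
k=2: 35.42 kHz, 37.94 kHz.
k=3: 53.76 kHz, 56.28 kHz.
Within [16.24 kHz, 46.06 kHz]: 17.08 kHz, 19.6 kHz, 35.42 kHz, 37.94 kHz.

17.08 kHz, 19.6 kHz, 35.42 kHz, 37.94 kHz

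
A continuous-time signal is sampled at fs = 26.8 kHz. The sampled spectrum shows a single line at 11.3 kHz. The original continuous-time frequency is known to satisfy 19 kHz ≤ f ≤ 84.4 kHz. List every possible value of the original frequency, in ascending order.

38.1 kHz, 42.3 kHz, 64.9 kHz, 69.1 kHz

Frequencies that alias to 11.3 kHz are k·fs ± 11.3 kHz for integer k ≥ 0.
k=0: 11.3 kHz.
k=1: 15.5 kHz, 38.1 kHz.
k=2: 42.3 kHz, 64.9 kHz.
k=3: 69.1 kHz, 91.7 kHz.
k=4: 95.9 kHz, 118.5 kHz.
Within [19 kHz, 84.4 kHz]: 38.1 kHz, 42.3 kHz, 64.9 kHz, 69.1 kHz.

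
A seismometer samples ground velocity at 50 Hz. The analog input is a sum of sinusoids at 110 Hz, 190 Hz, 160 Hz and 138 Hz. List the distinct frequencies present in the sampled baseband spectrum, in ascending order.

10 Hz, 12 Hz

fs/2 = 25 Hz.
110 Hz mod fs = 10 Hz.
10 Hz ≤ fs/2 = 25 Hz, appears at 10 Hz.
190 Hz mod fs = 40 Hz.
40 Hz > fs/2 = 25 Hz, folds to fs − 40 Hz = 10 Hz.
160 Hz mod fs = 10 Hz.
10 Hz ≤ fs/2 = 25 Hz, appears at 10 Hz.
138 Hz mod fs = 38 Hz.
38 Hz > fs/2 = 25 Hz, folds to fs − 38 Hz = 12 Hz.
Distinct values: {10 Hz, 12 Hz}.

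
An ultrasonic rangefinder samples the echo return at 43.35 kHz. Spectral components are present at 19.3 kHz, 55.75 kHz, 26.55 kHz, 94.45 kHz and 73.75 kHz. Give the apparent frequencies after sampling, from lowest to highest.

fs/2 = 21.675 kHz.
19.3 kHz ≤ fs/2 = 21.675 kHz, passes unchanged.
55.75 kHz mod fs = 12.4 kHz.
12.4 kHz ≤ fs/2 = 21.675 kHz, appears at 12.4 kHz.
26.55 kHz > fs/2 = 21.675 kHz, folds to fs − 26.55 kHz = 16.8 kHz.
94.45 kHz mod fs = 7.75 kHz.
7.75 kHz ≤ fs/2 = 21.675 kHz, appears at 7.75 kHz.
73.75 kHz mod fs = 30.4 kHz.
30.4 kHz > fs/2 = 21.675 kHz, folds to fs − 30.4 kHz = 12.95 kHz.
Distinct values: {7.75 kHz, 12.4 kHz, 12.95 kHz, 16.8 kHz, 19.3 kHz}.

7.75 kHz, 12.4 kHz, 12.95 kHz, 16.8 kHz, 19.3 kHz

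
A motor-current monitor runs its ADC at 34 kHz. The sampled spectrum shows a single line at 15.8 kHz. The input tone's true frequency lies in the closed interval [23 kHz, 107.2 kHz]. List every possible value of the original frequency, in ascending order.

Frequencies that alias to 15.8 kHz are k·fs ± 15.8 kHz for integer k ≥ 0.
k=0: 15.8 kHz.
k=1: 18.2 kHz, 49.8 kHz.
k=2: 52.2 kHz, 83.8 kHz.
k=3: 86.2 kHz, 117.8 kHz.
k=4: 120.2 kHz, 151.8 kHz.
Within [23 kHz, 107.2 kHz]: 49.8 kHz, 52.2 kHz, 83.8 kHz, 86.2 kHz.

49.8 kHz, 52.2 kHz, 83.8 kHz, 86.2 kHz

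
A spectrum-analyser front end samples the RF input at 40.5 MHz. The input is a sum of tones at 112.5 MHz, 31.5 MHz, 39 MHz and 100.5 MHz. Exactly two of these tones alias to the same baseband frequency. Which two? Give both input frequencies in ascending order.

31.5 MHz, 112.5 MHz

fs/2 = 20.25 MHz.
112.5 MHz mod fs = 31.5 MHz.
31.5 MHz > fs/2 = 20.25 MHz, folds to fs − 31.5 MHz = 9 MHz.
31.5 MHz > fs/2 = 20.25 MHz, folds to fs − 31.5 MHz = 9 MHz.
39 MHz > fs/2 = 20.25 MHz, folds to fs − 39 MHz = 1.5 MHz.
100.5 MHz mod fs = 19.5 MHz.
19.5 MHz ≤ fs/2 = 20.25 MHz, appears at 19.5 MHz.
31.5 MHz and 112.5 MHz both map to 9 MHz.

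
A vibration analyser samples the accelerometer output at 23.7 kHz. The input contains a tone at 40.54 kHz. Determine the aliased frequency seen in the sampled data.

6.86 kHz

40.54 kHz mod fs = 16.84 kHz.
16.84 kHz > fs/2 = 11.85 kHz, folds to fs − 16.84 kHz = 6.86 kHz.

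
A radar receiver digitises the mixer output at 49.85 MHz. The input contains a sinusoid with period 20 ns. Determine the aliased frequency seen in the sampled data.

0.15 MHz

T = 20 ns → f = 1/T = 50 MHz.
50 MHz mod fs = 0.15 MHz.
0.15 MHz ≤ fs/2 = 24.925 MHz, appears at 0.15 MHz.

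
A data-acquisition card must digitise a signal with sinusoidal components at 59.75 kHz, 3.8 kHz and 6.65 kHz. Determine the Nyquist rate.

119.5 kHz

Highest-frequency component: 59.75 kHz.
Nyquist rate = 2 × 59.75 kHz = 119.5 kHz.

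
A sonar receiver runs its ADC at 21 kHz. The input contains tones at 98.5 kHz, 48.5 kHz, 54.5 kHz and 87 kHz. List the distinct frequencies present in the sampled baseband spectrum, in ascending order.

fs/2 = 10.5 kHz.
98.5 kHz mod fs = 14.5 kHz.
14.5 kHz > fs/2 = 10.5 kHz, folds to fs − 14.5 kHz = 6.5 kHz.
48.5 kHz mod fs = 6.5 kHz.
6.5 kHz ≤ fs/2 = 10.5 kHz, appears at 6.5 kHz.
54.5 kHz mod fs = 12.5 kHz.
12.5 kHz > fs/2 = 10.5 kHz, folds to fs − 12.5 kHz = 8.5 kHz.
87 kHz mod fs = 3 kHz.
3 kHz ≤ fs/2 = 10.5 kHz, appears at 3 kHz.
Distinct values: {3 kHz, 6.5 kHz, 8.5 kHz}.

3 kHz, 6.5 kHz, 8.5 kHz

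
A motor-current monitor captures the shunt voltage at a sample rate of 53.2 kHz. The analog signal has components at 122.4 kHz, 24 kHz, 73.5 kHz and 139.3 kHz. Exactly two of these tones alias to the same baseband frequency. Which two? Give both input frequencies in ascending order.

73.5 kHz, 139.3 kHz

fs/2 = 26.6 kHz.
122.4 kHz mod fs = 16 kHz.
16 kHz ≤ fs/2 = 26.6 kHz, appears at 16 kHz.
24 kHz ≤ fs/2 = 26.6 kHz, passes unchanged.
73.5 kHz mod fs = 20.3 kHz.
20.3 kHz ≤ fs/2 = 26.6 kHz, appears at 20.3 kHz.
139.3 kHz mod fs = 32.9 kHz.
32.9 kHz > fs/2 = 26.6 kHz, folds to fs − 32.9 kHz = 20.3 kHz.
73.5 kHz and 139.3 kHz both map to 20.3 kHz.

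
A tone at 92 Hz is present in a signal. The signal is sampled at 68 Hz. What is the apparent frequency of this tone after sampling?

92 Hz mod fs = 24 Hz.
24 Hz ≤ fs/2 = 34 Hz, appears at 24 Hz.

24 Hz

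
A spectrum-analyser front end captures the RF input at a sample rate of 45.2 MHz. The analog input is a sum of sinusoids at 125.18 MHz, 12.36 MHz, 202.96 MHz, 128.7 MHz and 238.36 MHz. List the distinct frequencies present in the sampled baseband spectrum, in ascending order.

fs/2 = 22.6 MHz.
125.18 MHz mod fs = 34.78 MHz.
34.78 MHz > fs/2 = 22.6 MHz, folds to fs − 34.78 MHz = 10.42 MHz.
12.36 MHz ≤ fs/2 = 22.6 MHz, passes unchanged.
202.96 MHz mod fs = 22.16 MHz.
22.16 MHz ≤ fs/2 = 22.6 MHz, appears at 22.16 MHz.
128.7 MHz mod fs = 38.3 MHz.
38.3 MHz > fs/2 = 22.6 MHz, folds to fs − 38.3 MHz = 6.9 MHz.
238.36 MHz mod fs = 12.36 MHz.
12.36 MHz ≤ fs/2 = 22.6 MHz, appears at 12.36 MHz.
Distinct values: {6.9 MHz, 10.42 MHz, 12.36 MHz, 22.16 MHz}.

6.9 MHz, 10.42 MHz, 12.36 MHz, 22.16 MHz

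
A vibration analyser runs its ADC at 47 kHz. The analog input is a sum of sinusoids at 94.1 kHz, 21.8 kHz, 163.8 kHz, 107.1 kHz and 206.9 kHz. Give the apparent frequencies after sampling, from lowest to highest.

0.1 kHz, 13.1 kHz, 18.9 kHz, 21.8 kHz, 22.8 kHz

fs/2 = 23.5 kHz.
94.1 kHz mod fs = 0.1 kHz.
0.1 kHz ≤ fs/2 = 23.5 kHz, appears at 0.1 kHz.
21.8 kHz ≤ fs/2 = 23.5 kHz, passes unchanged.
163.8 kHz mod fs = 22.8 kHz.
22.8 kHz ≤ fs/2 = 23.5 kHz, appears at 22.8 kHz.
107.1 kHz mod fs = 13.1 kHz.
13.1 kHz ≤ fs/2 = 23.5 kHz, appears at 13.1 kHz.
206.9 kHz mod fs = 18.9 kHz.
18.9 kHz ≤ fs/2 = 23.5 kHz, appears at 18.9 kHz.
Distinct values: {0.1 kHz, 13.1 kHz, 18.9 kHz, 21.8 kHz, 22.8 kHz}.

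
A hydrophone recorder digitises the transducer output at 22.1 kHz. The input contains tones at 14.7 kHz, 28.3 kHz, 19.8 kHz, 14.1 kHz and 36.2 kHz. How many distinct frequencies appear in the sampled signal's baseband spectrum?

fs/2 = 11.05 kHz.
14.7 kHz > fs/2 = 11.05 kHz, folds to fs − 14.7 kHz = 7.4 kHz.
28.3 kHz mod fs = 6.2 kHz.
6.2 kHz ≤ fs/2 = 11.05 kHz, appears at 6.2 kHz.
19.8 kHz > fs/2 = 11.05 kHz, folds to fs − 19.8 kHz = 2.3 kHz.
14.1 kHz > fs/2 = 11.05 kHz, folds to fs − 14.1 kHz = 8 kHz.
36.2 kHz mod fs = 14.1 kHz.
14.1 kHz > fs/2 = 11.05 kHz, folds to fs − 14.1 kHz = 8 kHz.
Distinct values: {2.3 kHz, 6.2 kHz, 7.4 kHz, 8 kHz} → 4.

4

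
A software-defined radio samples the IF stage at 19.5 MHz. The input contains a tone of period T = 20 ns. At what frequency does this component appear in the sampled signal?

8.5 MHz

T = 20 ns → f = 1/T = 50 MHz.
50 MHz mod fs = 11 MHz.
11 MHz > fs/2 = 9.75 MHz, folds to fs − 11 MHz = 8.5 MHz.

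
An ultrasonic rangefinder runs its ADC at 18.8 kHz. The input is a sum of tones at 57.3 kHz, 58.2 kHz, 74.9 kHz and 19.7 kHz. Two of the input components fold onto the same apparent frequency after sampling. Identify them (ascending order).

19.7 kHz, 57.3 kHz

fs/2 = 9.4 kHz.
57.3 kHz mod fs = 0.9 kHz.
0.9 kHz ≤ fs/2 = 9.4 kHz, appears at 0.9 kHz.
58.2 kHz mod fs = 1.8 kHz.
1.8 kHz ≤ fs/2 = 9.4 kHz, appears at 1.8 kHz.
74.9 kHz mod fs = 18.5 kHz.
18.5 kHz > fs/2 = 9.4 kHz, folds to fs − 18.5 kHz = 0.3 kHz.
19.7 kHz mod fs = 0.9 kHz.
0.9 kHz ≤ fs/2 = 9.4 kHz, appears at 0.9 kHz.
19.7 kHz and 57.3 kHz both map to 0.9 kHz.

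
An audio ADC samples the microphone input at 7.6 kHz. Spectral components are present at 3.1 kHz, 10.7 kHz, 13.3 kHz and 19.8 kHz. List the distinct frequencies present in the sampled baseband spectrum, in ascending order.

fs/2 = 3.8 kHz.
3.1 kHz ≤ fs/2 = 3.8 kHz, passes unchanged.
10.7 kHz mod fs = 3.1 kHz.
3.1 kHz ≤ fs/2 = 3.8 kHz, appears at 3.1 kHz.
13.3 kHz mod fs = 5.7 kHz.
5.7 kHz > fs/2 = 3.8 kHz, folds to fs − 5.7 kHz = 1.9 kHz.
19.8 kHz mod fs = 4.6 kHz.
4.6 kHz > fs/2 = 3.8 kHz, folds to fs − 4.6 kHz = 3 kHz.
Distinct values: {1.9 kHz, 3 kHz, 3.1 kHz}.

1.9 kHz, 3 kHz, 3.1 kHz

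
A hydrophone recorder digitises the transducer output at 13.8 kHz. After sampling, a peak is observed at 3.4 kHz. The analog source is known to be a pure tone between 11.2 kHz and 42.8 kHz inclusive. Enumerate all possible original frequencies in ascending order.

17.2 kHz, 24.2 kHz, 31 kHz, 38 kHz

Frequencies that alias to 3.4 kHz are k·fs ± 3.4 kHz for integer k ≥ 0.
k=0: 3.4 kHz.
k=1: 10.4 kHz, 17.2 kHz.
k=2: 24.2 kHz, 31 kHz.
k=3: 38 kHz, 44.8 kHz.
k=4: 51.8 kHz, 58.6 kHz.
Within [11.2 kHz, 42.8 kHz]: 17.2 kHz, 24.2 kHz, 31 kHz, 38 kHz.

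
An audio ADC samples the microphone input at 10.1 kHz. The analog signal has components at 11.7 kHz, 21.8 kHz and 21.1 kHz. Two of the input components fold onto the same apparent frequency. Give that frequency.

fs/2 = 5.05 kHz.
11.7 kHz mod fs = 1.6 kHz.
1.6 kHz ≤ fs/2 = 5.05 kHz, appears at 1.6 kHz.
21.8 kHz mod fs = 1.6 kHz.
1.6 kHz ≤ fs/2 = 5.05 kHz, appears at 1.6 kHz.
21.1 kHz mod fs = 0.9 kHz.
0.9 kHz ≤ fs/2 = 5.05 kHz, appears at 0.9 kHz.
11.7 kHz and 21.8 kHz both map to 1.6 kHz.

1.6 kHz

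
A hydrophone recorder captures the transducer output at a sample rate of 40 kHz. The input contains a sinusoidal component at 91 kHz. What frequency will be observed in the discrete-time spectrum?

91 kHz mod fs = 11 kHz.
11 kHz ≤ fs/2 = 20 kHz, appears at 11 kHz.

11 kHz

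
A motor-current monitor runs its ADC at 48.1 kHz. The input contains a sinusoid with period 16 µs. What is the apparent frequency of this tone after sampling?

14.4 kHz

T = 16 µs → f = 1/T = 62.5 kHz.
62.5 kHz mod fs = 14.4 kHz.
14.4 kHz ≤ fs/2 = 24.05 kHz, appears at 14.4 kHz.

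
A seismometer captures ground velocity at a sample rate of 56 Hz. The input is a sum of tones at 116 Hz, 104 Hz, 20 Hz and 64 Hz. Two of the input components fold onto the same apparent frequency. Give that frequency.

8 Hz

fs/2 = 28 Hz.
116 Hz mod fs = 4 Hz.
4 Hz ≤ fs/2 = 28 Hz, appears at 4 Hz.
104 Hz mod fs = 48 Hz.
48 Hz > fs/2 = 28 Hz, folds to fs − 48 Hz = 8 Hz.
20 Hz ≤ fs/2 = 28 Hz, passes unchanged.
64 Hz mod fs = 8 Hz.
8 Hz ≤ fs/2 = 28 Hz, appears at 8 Hz.
64 Hz and 104 Hz both map to 8 Hz.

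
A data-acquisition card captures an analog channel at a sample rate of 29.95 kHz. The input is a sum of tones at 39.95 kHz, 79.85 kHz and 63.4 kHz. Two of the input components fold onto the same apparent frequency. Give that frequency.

10 kHz

fs/2 = 14.975 kHz.
39.95 kHz mod fs = 10 kHz.
10 kHz ≤ fs/2 = 14.975 kHz, appears at 10 kHz.
79.85 kHz mod fs = 19.95 kHz.
19.95 kHz > fs/2 = 14.975 kHz, folds to fs − 19.95 kHz = 10 kHz.
63.4 kHz mod fs = 3.5 kHz.
3.5 kHz ≤ fs/2 = 14.975 kHz, appears at 3.5 kHz.
39.95 kHz and 79.85 kHz both map to 10 kHz.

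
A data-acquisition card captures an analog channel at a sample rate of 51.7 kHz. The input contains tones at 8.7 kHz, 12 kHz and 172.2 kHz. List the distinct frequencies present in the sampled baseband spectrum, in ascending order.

fs/2 = 25.85 kHz.
8.7 kHz ≤ fs/2 = 25.85 kHz, passes unchanged.
12 kHz ≤ fs/2 = 25.85 kHz, passes unchanged.
172.2 kHz mod fs = 17.1 kHz.
17.1 kHz ≤ fs/2 = 25.85 kHz, appears at 17.1 kHz.
Distinct values: {8.7 kHz, 12 kHz, 17.1 kHz}.

8.7 kHz, 12 kHz, 17.1 kHz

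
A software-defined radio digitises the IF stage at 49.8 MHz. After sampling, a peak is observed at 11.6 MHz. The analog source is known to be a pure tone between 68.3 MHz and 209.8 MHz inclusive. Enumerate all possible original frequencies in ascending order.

88 MHz, 111.2 MHz, 137.8 MHz, 161 MHz, 187.6 MHz

Frequencies that alias to 11.6 MHz are k·fs ± 11.6 MHz for integer k ≥ 0.
k=0: 11.6 MHz.
k=1: 38.2 MHz, 61.4 MHz.
k=2: 88 MHz, 111.2 MHz.
k=3: 137.8 MHz, 161 MHz.
k=4: 187.6 MHz, 210.8 MHz.
k=5: 237.4 MHz, 260.6 MHz.
Within [68.3 MHz, 209.8 MHz]: 88 MHz, 111.2 MHz, 137.8 MHz, 161 MHz, 187.6 MHz.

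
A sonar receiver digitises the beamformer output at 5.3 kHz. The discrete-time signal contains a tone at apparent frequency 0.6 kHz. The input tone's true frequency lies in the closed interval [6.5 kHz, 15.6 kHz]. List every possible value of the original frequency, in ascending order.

Frequencies that alias to 0.6 kHz are k·fs ± 0.6 kHz for integer k ≥ 0.
k=0: 0.6 kHz.
k=1: 4.7 kHz, 5.9 kHz.
k=2: 10 kHz, 11.2 kHz.
k=3: 15.3 kHz, 16.5 kHz.
k=4: 20.6 kHz, 21.8 kHz.
Within [6.5 kHz, 15.6 kHz]: 10 kHz, 11.2 kHz, 15.3 kHz.

10 kHz, 11.2 kHz, 15.3 kHz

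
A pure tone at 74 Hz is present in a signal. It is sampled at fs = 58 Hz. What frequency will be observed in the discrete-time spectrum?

74 Hz mod fs = 16 Hz.
16 Hz ≤ fs/2 = 29 Hz, appears at 16 Hz.

16 Hz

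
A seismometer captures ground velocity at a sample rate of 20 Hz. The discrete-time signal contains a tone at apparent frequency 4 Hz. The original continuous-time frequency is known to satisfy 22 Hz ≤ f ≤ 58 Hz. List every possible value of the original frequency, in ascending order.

Frequencies that alias to 4 Hz are k·fs ± 4 Hz for integer k ≥ 0.
k=0: 4 Hz.
k=1: 16 Hz, 24 Hz.
k=2: 36 Hz, 44 Hz.
k=3: 56 Hz, 64 Hz.
k=4: 76 Hz, 84 Hz.
Within [22 Hz, 58 Hz]: 24 Hz, 36 Hz, 44 Hz, 56 Hz.

24 Hz, 36 Hz, 44 Hz, 56 Hz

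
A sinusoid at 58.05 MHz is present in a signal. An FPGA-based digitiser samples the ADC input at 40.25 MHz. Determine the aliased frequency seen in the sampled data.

17.8 MHz

58.05 MHz mod fs = 17.8 MHz.
17.8 MHz ≤ fs/2 = 20.125 MHz, appears at 17.8 MHz.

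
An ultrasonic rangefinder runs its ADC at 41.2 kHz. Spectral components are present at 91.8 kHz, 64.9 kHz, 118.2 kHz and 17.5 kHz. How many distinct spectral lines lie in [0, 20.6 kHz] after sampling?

3

fs/2 = 20.6 kHz.
91.8 kHz mod fs = 9.4 kHz.
9.4 kHz ≤ fs/2 = 20.6 kHz, appears at 9.4 kHz.
64.9 kHz mod fs = 23.7 kHz.
23.7 kHz > fs/2 = 20.6 kHz, folds to fs − 23.7 kHz = 17.5 kHz.
118.2 kHz mod fs = 35.8 kHz.
35.8 kHz > fs/2 = 20.6 kHz, folds to fs − 35.8 kHz = 5.4 kHz.
17.5 kHz ≤ fs/2 = 20.6 kHz, passes unchanged.
Distinct values: {5.4 kHz, 9.4 kHz, 17.5 kHz} → 3.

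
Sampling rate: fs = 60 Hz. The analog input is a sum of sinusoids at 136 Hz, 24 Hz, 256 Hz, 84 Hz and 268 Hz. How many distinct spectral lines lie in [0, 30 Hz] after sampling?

fs/2 = 30 Hz.
136 Hz mod fs = 16 Hz.
16 Hz ≤ fs/2 = 30 Hz, appears at 16 Hz.
24 Hz ≤ fs/2 = 30 Hz, passes unchanged.
256 Hz mod fs = 16 Hz.
16 Hz ≤ fs/2 = 30 Hz, appears at 16 Hz.
84 Hz mod fs = 24 Hz.
24 Hz ≤ fs/2 = 30 Hz, appears at 24 Hz.
268 Hz mod fs = 28 Hz.
28 Hz ≤ fs/2 = 30 Hz, appears at 28 Hz.
Distinct values: {16 Hz, 24 Hz, 28 Hz} → 3.

3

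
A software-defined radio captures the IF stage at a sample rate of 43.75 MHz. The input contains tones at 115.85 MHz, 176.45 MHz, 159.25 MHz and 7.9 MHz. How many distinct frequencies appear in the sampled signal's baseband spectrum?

fs/2 = 21.875 MHz.
115.85 MHz mod fs = 28.35 MHz.
28.35 MHz > fs/2 = 21.875 MHz, folds to fs − 28.35 MHz = 15.4 MHz.
176.45 MHz mod fs = 1.45 MHz.
1.45 MHz ≤ fs/2 = 21.875 MHz, appears at 1.45 MHz.
159.25 MHz mod fs = 28 MHz.
28 MHz > fs/2 = 21.875 MHz, folds to fs − 28 MHz = 15.75 MHz.
7.9 MHz ≤ fs/2 = 21.875 MHz, passes unchanged.
Distinct values: {1.45 MHz, 7.9 MHz, 15.4 MHz, 15.75 MHz} → 4.

4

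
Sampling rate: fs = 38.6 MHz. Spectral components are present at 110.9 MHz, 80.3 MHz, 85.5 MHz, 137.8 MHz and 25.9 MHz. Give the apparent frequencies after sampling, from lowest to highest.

fs/2 = 19.3 MHz.
110.9 MHz mod fs = 33.7 MHz.
33.7 MHz > fs/2 = 19.3 MHz, folds to fs − 33.7 MHz = 4.9 MHz.
80.3 MHz mod fs = 3.1 MHz.
3.1 MHz ≤ fs/2 = 19.3 MHz, appears at 3.1 MHz.
85.5 MHz mod fs = 8.3 MHz.
8.3 MHz ≤ fs/2 = 19.3 MHz, appears at 8.3 MHz.
137.8 MHz mod fs = 22 MHz.
22 MHz > fs/2 = 19.3 MHz, folds to fs − 22 MHz = 16.6 MHz.
25.9 MHz > fs/2 = 19.3 MHz, folds to fs − 25.9 MHz = 12.7 MHz.
Distinct values: {3.1 MHz, 4.9 MHz, 8.3 MHz, 12.7 MHz, 16.6 MHz}.

3.1 MHz, 4.9 MHz, 8.3 MHz, 12.7 MHz, 16.6 MHz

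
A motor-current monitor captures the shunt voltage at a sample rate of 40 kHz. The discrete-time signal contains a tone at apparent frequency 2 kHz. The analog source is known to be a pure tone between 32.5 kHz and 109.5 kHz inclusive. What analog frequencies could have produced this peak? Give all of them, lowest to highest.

Frequencies that alias to 2 kHz are k·fs ± 2 kHz for integer k ≥ 0.
k=0: 2 kHz.
k=1: 38 kHz, 42 kHz.
k=2: 78 kHz, 82 kHz.
k=3: 118 kHz, 122 kHz.
Within [32.5 kHz, 109.5 kHz]: 38 kHz, 42 kHz, 78 kHz, 82 kHz.

38 kHz, 42 kHz, 78 kHz, 82 kHz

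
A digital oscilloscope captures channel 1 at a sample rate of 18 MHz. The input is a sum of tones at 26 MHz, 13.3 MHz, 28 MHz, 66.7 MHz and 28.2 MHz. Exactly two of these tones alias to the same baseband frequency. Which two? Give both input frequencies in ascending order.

26 MHz, 28 MHz

fs/2 = 9 MHz.
26 MHz mod fs = 8 MHz.
8 MHz ≤ fs/2 = 9 MHz, appears at 8 MHz.
13.3 MHz > fs/2 = 9 MHz, folds to fs − 13.3 MHz = 4.7 MHz.
28 MHz mod fs = 10 MHz.
10 MHz > fs/2 = 9 MHz, folds to fs − 10 MHz = 8 MHz.
66.7 MHz mod fs = 12.7 MHz.
12.7 MHz > fs/2 = 9 MHz, folds to fs − 12.7 MHz = 5.3 MHz.
28.2 MHz mod fs = 10.2 MHz.
10.2 MHz > fs/2 = 9 MHz, folds to fs − 10.2 MHz = 7.8 MHz.
26 MHz and 28 MHz both map to 8 MHz.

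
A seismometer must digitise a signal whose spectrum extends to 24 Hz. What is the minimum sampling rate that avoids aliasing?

Nyquist rate = 2 × 24 Hz = 48 Hz.

48 Hz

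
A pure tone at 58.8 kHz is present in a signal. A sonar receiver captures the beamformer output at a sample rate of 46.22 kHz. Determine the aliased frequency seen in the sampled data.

58.8 kHz mod fs = 12.58 kHz.
12.58 kHz ≤ fs/2 = 23.11 kHz, appears at 12.58 kHz.

12.58 kHz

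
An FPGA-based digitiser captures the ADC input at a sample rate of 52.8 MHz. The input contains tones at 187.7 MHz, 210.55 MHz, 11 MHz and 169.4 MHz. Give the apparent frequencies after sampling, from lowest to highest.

0.65 MHz, 11 MHz, 23.5 MHz

fs/2 = 26.4 MHz.
187.7 MHz mod fs = 29.3 MHz.
29.3 MHz > fs/2 = 26.4 MHz, folds to fs − 29.3 MHz = 23.5 MHz.
210.55 MHz mod fs = 52.15 MHz.
52.15 MHz > fs/2 = 26.4 MHz, folds to fs − 52.15 MHz = 0.65 MHz.
11 MHz ≤ fs/2 = 26.4 MHz, passes unchanged.
169.4 MHz mod fs = 11 MHz.
11 MHz ≤ fs/2 = 26.4 MHz, appears at 11 MHz.
Distinct values: {0.65 MHz, 11 MHz, 23.5 MHz}.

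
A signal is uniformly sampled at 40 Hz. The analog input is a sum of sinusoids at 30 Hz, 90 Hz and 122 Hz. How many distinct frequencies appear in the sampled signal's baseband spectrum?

fs/2 = 20 Hz.
30 Hz > fs/2 = 20 Hz, folds to fs − 30 Hz = 10 Hz.
90 Hz mod fs = 10 Hz.
10 Hz ≤ fs/2 = 20 Hz, appears at 10 Hz.
122 Hz mod fs = 2 Hz.
2 Hz ≤ fs/2 = 20 Hz, appears at 2 Hz.
Distinct values: {2 Hz, 10 Hz} → 2.

2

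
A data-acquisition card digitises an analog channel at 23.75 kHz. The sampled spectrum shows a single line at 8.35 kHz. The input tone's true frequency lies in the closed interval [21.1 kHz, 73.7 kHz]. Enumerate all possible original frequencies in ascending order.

Frequencies that alias to 8.35 kHz are k·fs ± 8.35 kHz for integer k ≥ 0.
k=0: 8.35 kHz.
k=1: 15.4 kHz, 32.1 kHz.
k=2: 39.15 kHz, 55.85 kHz.
k=3: 62.9 kHz, 79.6 kHz.
k=4: 86.65 kHz, 103.35 kHz.
Within [21.1 kHz, 73.7 kHz]: 32.1 kHz, 39.15 kHz, 55.85 kHz, 62.9 kHz.

32.1 kHz, 39.15 kHz, 55.85 kHz, 62.9 kHz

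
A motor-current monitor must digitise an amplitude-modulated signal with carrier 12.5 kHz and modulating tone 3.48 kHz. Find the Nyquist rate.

31.96 kHz

AM sidebands sit at fc ± fm = 9.02 kHz and 15.98 kHz.
Highest-frequency component: 15.98 kHz.
Nyquist rate = 2 × 15.98 kHz = 31.96 kHz.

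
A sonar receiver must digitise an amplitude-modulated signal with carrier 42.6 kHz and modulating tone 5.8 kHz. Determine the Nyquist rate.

AM sidebands sit at fc ± fm = 36.8 kHz and 48.4 kHz.
Highest-frequency component: 48.4 kHz.
Nyquist rate = 2 × 48.4 kHz = 96.8 kHz.

96.8 kHz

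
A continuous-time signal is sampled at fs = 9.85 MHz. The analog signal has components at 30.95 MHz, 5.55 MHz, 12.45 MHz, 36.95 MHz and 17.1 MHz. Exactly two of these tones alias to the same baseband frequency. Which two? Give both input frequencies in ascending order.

fs/2 = 4.925 MHz.
30.95 MHz mod fs = 1.4 MHz.
1.4 MHz ≤ fs/2 = 4.925 MHz, appears at 1.4 MHz.
5.55 MHz > fs/2 = 4.925 MHz, folds to fs − 5.55 MHz = 4.3 MHz.
12.45 MHz mod fs = 2.6 MHz.
2.6 MHz ≤ fs/2 = 4.925 MHz, appears at 2.6 MHz.
36.95 MHz mod fs = 7.4 MHz.
7.4 MHz > fs/2 = 4.925 MHz, folds to fs − 7.4 MHz = 2.45 MHz.
17.1 MHz mod fs = 7.25 MHz.
7.25 MHz > fs/2 = 4.925 MHz, folds to fs − 7.25 MHz = 2.6 MHz.
12.45 MHz and 17.1 MHz both map to 2.6 MHz.

12.45 MHz, 17.1 MHz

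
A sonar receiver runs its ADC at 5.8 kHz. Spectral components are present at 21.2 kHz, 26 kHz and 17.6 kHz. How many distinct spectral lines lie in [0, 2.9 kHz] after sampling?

3

fs/2 = 2.9 kHz.
21.2 kHz mod fs = 3.8 kHz.
3.8 kHz > fs/2 = 2.9 kHz, folds to fs − 3.8 kHz = 2 kHz.
26 kHz mod fs = 2.8 kHz.
2.8 kHz ≤ fs/2 = 2.9 kHz, appears at 2.8 kHz.
17.6 kHz mod fs = 0.2 kHz.
0.2 kHz ≤ fs/2 = 2.9 kHz, appears at 0.2 kHz.
Distinct values: {0.2 kHz, 2 kHz, 2.8 kHz} → 3.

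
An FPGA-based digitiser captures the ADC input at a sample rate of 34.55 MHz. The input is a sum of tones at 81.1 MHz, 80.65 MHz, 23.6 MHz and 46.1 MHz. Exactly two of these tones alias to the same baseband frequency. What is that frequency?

fs/2 = 17.275 MHz.
81.1 MHz mod fs = 12 MHz.
12 MHz ≤ fs/2 = 17.275 MHz, appears at 12 MHz.
80.65 MHz mod fs = 11.55 MHz.
11.55 MHz ≤ fs/2 = 17.275 MHz, appears at 11.55 MHz.
23.6 MHz > fs/2 = 17.275 MHz, folds to fs − 23.6 MHz = 10.95 MHz.
46.1 MHz mod fs = 11.55 MHz.
11.55 MHz ≤ fs/2 = 17.275 MHz, appears at 11.55 MHz.
46.1 MHz and 80.65 MHz both map to 11.55 MHz.

11.55 MHz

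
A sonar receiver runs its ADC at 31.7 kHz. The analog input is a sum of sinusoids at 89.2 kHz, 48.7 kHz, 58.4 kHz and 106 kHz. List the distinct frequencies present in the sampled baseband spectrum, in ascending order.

fs/2 = 15.85 kHz.
89.2 kHz mod fs = 25.8 kHz.
25.8 kHz > fs/2 = 15.85 kHz, folds to fs − 25.8 kHz = 5.9 kHz.
48.7 kHz mod fs = 17 kHz.
17 kHz > fs/2 = 15.85 kHz, folds to fs − 17 kHz = 14.7 kHz.
58.4 kHz mod fs = 26.7 kHz.
26.7 kHz > fs/2 = 15.85 kHz, folds to fs − 26.7 kHz = 5 kHz.
106 kHz mod fs = 10.9 kHz.
10.9 kHz ≤ fs/2 = 15.85 kHz, appears at 10.9 kHz.
Distinct values: {5 kHz, 5.9 kHz, 10.9 kHz, 14.7 kHz}.

5 kHz, 5.9 kHz, 10.9 kHz, 14.7 kHz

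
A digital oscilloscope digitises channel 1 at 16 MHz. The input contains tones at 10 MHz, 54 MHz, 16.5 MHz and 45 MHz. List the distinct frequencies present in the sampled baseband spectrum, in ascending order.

0.5 MHz, 3 MHz, 6 MHz

fs/2 = 8 MHz.
10 MHz > fs/2 = 8 MHz, folds to fs − 10 MHz = 6 MHz.
54 MHz mod fs = 6 MHz.
6 MHz ≤ fs/2 = 8 MHz, appears at 6 MHz.
16.5 MHz mod fs = 0.5 MHz.
0.5 MHz ≤ fs/2 = 8 MHz, appears at 0.5 MHz.
45 MHz mod fs = 13 MHz.
13 MHz > fs/2 = 8 MHz, folds to fs − 13 MHz = 3 MHz.
Distinct values: {0.5 MHz, 3 MHz, 6 MHz}.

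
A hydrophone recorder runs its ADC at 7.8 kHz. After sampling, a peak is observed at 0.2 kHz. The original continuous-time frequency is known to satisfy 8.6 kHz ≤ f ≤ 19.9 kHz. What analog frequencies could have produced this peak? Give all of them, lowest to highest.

Frequencies that alias to 0.2 kHz are k·fs ± 0.2 kHz for integer k ≥ 0.
k=0: 0.2 kHz.
k=1: 7.6 kHz, 8 kHz.
k=2: 15.4 kHz, 15.8 kHz.
k=3: 23.2 kHz, 23.6 kHz.
Within [8.6 kHz, 19.9 kHz]: 15.4 kHz, 15.8 kHz.

15.4 kHz, 15.8 kHz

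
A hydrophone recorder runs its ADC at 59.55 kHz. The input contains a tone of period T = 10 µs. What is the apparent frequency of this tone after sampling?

T = 10 µs → f = 1/T = 100 kHz.
100 kHz mod fs = 40.45 kHz.
40.45 kHz > fs/2 = 29.775 kHz, folds to fs − 40.45 kHz = 19.1 kHz.

19.1 kHz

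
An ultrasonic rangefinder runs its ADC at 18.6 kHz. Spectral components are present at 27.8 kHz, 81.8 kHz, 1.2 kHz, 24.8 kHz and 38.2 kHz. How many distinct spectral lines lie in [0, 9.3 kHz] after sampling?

5

fs/2 = 9.3 kHz.
27.8 kHz mod fs = 9.2 kHz.
9.2 kHz ≤ fs/2 = 9.3 kHz, appears at 9.2 kHz.
81.8 kHz mod fs = 7.4 kHz.
7.4 kHz ≤ fs/2 = 9.3 kHz, appears at 7.4 kHz.
1.2 kHz ≤ fs/2 = 9.3 kHz, passes unchanged.
24.8 kHz mod fs = 6.2 kHz.
6.2 kHz ≤ fs/2 = 9.3 kHz, appears at 6.2 kHz.
38.2 kHz mod fs = 1 kHz.
1 kHz ≤ fs/2 = 9.3 kHz, appears at 1 kHz.
Distinct values: {1 kHz, 1.2 kHz, 6.2 kHz, 7.4 kHz, 9.2 kHz} → 5.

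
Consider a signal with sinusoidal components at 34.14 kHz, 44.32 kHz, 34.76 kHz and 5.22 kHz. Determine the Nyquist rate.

Highest-frequency component: 44.32 kHz.
Nyquist rate = 2 × 44.32 kHz = 88.64 kHz.

88.64 kHz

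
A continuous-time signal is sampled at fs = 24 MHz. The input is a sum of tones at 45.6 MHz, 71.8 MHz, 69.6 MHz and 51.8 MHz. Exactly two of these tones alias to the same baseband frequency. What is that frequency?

2.4 MHz

fs/2 = 12 MHz.
45.6 MHz mod fs = 21.6 MHz.
21.6 MHz > fs/2 = 12 MHz, folds to fs − 21.6 MHz = 2.4 MHz.
71.8 MHz mod fs = 23.8 MHz.
23.8 MHz > fs/2 = 12 MHz, folds to fs − 23.8 MHz = 0.2 MHz.
69.6 MHz mod fs = 21.6 MHz.
21.6 MHz > fs/2 = 12 MHz, folds to fs − 21.6 MHz = 2.4 MHz.
51.8 MHz mod fs = 3.8 MHz.
3.8 MHz ≤ fs/2 = 12 MHz, appears at 3.8 MHz.
45.6 MHz and 69.6 MHz both map to 2.4 MHz.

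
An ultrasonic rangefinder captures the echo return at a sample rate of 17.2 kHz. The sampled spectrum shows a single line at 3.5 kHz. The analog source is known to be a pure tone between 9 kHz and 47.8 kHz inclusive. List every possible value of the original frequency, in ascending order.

13.7 kHz, 20.7 kHz, 30.9 kHz, 37.9 kHz

Frequencies that alias to 3.5 kHz are k·fs ± 3.5 kHz for integer k ≥ 0.
k=0: 3.5 kHz.
k=1: 13.7 kHz, 20.7 kHz.
k=2: 30.9 kHz, 37.9 kHz.
k=3: 48.1 kHz, 55.1 kHz.
Within [9 kHz, 47.8 kHz]: 13.7 kHz, 20.7 kHz, 30.9 kHz, 37.9 kHz.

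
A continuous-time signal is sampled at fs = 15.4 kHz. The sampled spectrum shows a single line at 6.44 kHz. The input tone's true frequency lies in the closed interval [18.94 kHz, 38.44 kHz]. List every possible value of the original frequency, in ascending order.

Frequencies that alias to 6.44 kHz are k·fs ± 6.44 kHz for integer k ≥ 0.
k=0: 6.44 kHz.
k=1: 8.96 kHz, 21.84 kHz.
k=2: 24.36 kHz, 37.24 kHz.
k=3: 39.76 kHz, 52.64 kHz.
Within [18.94 kHz, 38.44 kHz]: 21.84 kHz, 24.36 kHz, 37.24 kHz.

21.84 kHz, 24.36 kHz, 37.24 kHz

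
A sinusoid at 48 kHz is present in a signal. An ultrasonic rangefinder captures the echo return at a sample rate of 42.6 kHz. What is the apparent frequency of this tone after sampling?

48 kHz mod fs = 5.4 kHz.
5.4 kHz ≤ fs/2 = 21.3 kHz, appears at 5.4 kHz.

5.4 kHz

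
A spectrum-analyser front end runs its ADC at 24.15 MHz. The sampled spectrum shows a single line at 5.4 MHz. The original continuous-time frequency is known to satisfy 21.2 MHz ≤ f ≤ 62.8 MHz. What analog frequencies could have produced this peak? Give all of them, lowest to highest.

Frequencies that alias to 5.4 MHz are k·fs ± 5.4 MHz for integer k ≥ 0.
k=0: 5.4 MHz.
k=1: 18.75 MHz, 29.55 MHz.
k=2: 42.9 MHz, 53.7 MHz.
k=3: 67.05 MHz, 77.85 MHz.
Within [21.2 MHz, 62.8 MHz]: 29.55 MHz, 42.9 MHz, 53.7 MHz.

29.55 MHz, 42.9 MHz, 53.7 MHz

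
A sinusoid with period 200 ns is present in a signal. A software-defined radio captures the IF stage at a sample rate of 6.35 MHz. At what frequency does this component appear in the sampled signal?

T = 200 ns → f = 1/T = 5 MHz.
5 MHz > fs/2 = 3.175 MHz, folds to fs − 5 MHz = 1.35 MHz.

1.35 MHz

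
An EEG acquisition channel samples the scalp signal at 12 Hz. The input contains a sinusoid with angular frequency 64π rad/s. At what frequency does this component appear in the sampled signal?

4 Hz

ω = 64π rad/s → f = ω/(2π) = 32 Hz.
32 Hz mod fs = 8 Hz.
8 Hz > fs/2 = 6 Hz, folds to fs − 8 Hz = 4 Hz.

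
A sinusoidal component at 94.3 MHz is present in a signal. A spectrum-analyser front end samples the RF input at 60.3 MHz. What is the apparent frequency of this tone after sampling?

26.3 MHz

94.3 MHz mod fs = 34 MHz.
34 MHz > fs/2 = 30.15 MHz, folds to fs − 34 MHz = 26.3 MHz.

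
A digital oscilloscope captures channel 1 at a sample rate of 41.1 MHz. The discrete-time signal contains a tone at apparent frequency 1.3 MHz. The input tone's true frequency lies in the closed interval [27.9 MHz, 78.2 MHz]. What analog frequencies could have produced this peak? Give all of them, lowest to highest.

39.8 MHz, 42.4 MHz

Frequencies that alias to 1.3 MHz are k·fs ± 1.3 MHz for integer k ≥ 0.
k=0: 1.3 MHz.
k=1: 39.8 MHz, 42.4 MHz.
k=2: 80.9 MHz, 83.5 MHz.
Within [27.9 MHz, 78.2 MHz]: 39.8 MHz, 42.4 MHz.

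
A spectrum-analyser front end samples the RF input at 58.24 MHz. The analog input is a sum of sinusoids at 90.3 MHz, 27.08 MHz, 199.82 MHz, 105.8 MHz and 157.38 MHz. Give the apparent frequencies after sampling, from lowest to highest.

fs/2 = 29.12 MHz.
90.3 MHz mod fs = 32.06 MHz.
32.06 MHz > fs/2 = 29.12 MHz, folds to fs − 32.06 MHz = 26.18 MHz.
27.08 MHz ≤ fs/2 = 29.12 MHz, passes unchanged.
199.82 MHz mod fs = 25.1 MHz.
25.1 MHz ≤ fs/2 = 29.12 MHz, appears at 25.1 MHz.
105.8 MHz mod fs = 47.56 MHz.
47.56 MHz > fs/2 = 29.12 MHz, folds to fs − 47.56 MHz = 10.68 MHz.
157.38 MHz mod fs = 40.9 MHz.
40.9 MHz > fs/2 = 29.12 MHz, folds to fs − 40.9 MHz = 17.34 MHz.
Distinct values: {10.68 MHz, 17.34 MHz, 25.1 MHz, 26.18 MHz, 27.08 MHz}.

10.68 MHz, 17.34 MHz, 25.1 MHz, 26.18 MHz, 27.08 MHz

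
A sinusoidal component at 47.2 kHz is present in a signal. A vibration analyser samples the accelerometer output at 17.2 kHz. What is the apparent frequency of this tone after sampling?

4.4 kHz

47.2 kHz mod fs = 12.8 kHz.
12.8 kHz > fs/2 = 8.6 kHz, folds to fs − 12.8 kHz = 4.4 kHz.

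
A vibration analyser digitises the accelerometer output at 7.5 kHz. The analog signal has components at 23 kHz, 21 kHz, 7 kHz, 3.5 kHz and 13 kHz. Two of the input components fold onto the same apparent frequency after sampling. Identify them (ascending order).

7 kHz, 23 kHz

fs/2 = 3.75 kHz.
23 kHz mod fs = 0.5 kHz.
0.5 kHz ≤ fs/2 = 3.75 kHz, appears at 0.5 kHz.
21 kHz mod fs = 6 kHz.
6 kHz > fs/2 = 3.75 kHz, folds to fs − 6 kHz = 1.5 kHz.
7 kHz > fs/2 = 3.75 kHz, folds to fs − 7 kHz = 0.5 kHz.
3.5 kHz ≤ fs/2 = 3.75 kHz, passes unchanged.
13 kHz mod fs = 5.5 kHz.
5.5 kHz > fs/2 = 3.75 kHz, folds to fs − 5.5 kHz = 2 kHz.
7 kHz and 23 kHz both map to 0.5 kHz.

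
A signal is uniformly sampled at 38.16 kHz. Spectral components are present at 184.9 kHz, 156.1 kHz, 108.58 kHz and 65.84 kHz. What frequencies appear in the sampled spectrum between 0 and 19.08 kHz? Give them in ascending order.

3.46 kHz, 5.9 kHz, 10.48 kHz

fs/2 = 19.08 kHz.
184.9 kHz mod fs = 32.26 kHz.
32.26 kHz > fs/2 = 19.08 kHz, folds to fs − 32.26 kHz = 5.9 kHz.
156.1 kHz mod fs = 3.46 kHz.
3.46 kHz ≤ fs/2 = 19.08 kHz, appears at 3.46 kHz.
108.58 kHz mod fs = 32.26 kHz.
32.26 kHz > fs/2 = 19.08 kHz, folds to fs − 32.26 kHz = 5.9 kHz.
65.84 kHz mod fs = 27.68 kHz.
27.68 kHz > fs/2 = 19.08 kHz, folds to fs − 27.68 kHz = 10.48 kHz.
Distinct values: {3.46 kHz, 5.9 kHz, 10.48 kHz}.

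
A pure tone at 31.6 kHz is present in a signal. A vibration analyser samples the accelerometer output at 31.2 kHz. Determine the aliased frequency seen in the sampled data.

0.4 kHz

31.6 kHz mod fs = 0.4 kHz.
0.4 kHz ≤ fs/2 = 15.6 kHz, appears at 0.4 kHz.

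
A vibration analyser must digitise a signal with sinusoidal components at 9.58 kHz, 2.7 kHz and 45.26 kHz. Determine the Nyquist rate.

90.52 kHz

Highest-frequency component: 45.26 kHz.
Nyquist rate = 2 × 45.26 kHz = 90.52 kHz.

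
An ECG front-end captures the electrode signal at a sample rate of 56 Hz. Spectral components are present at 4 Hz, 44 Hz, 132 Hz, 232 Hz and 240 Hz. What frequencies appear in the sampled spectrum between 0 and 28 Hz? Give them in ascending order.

fs/2 = 28 Hz.
4 Hz ≤ fs/2 = 28 Hz, passes unchanged.
44 Hz > fs/2 = 28 Hz, folds to fs − 44 Hz = 12 Hz.
132 Hz mod fs = 20 Hz.
20 Hz ≤ fs/2 = 28 Hz, appears at 20 Hz.
232 Hz mod fs = 8 Hz.
8 Hz ≤ fs/2 = 28 Hz, appears at 8 Hz.
240 Hz mod fs = 16 Hz.
16 Hz ≤ fs/2 = 28 Hz, appears at 16 Hz.
Distinct values: {4 Hz, 8 Hz, 12 Hz, 16 Hz, 20 Hz}.

4 Hz, 8 Hz, 12 Hz, 16 Hz, 20 Hz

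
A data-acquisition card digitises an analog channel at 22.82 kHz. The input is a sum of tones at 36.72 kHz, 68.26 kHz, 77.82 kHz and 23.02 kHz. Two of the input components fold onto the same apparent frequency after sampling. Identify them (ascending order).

fs/2 = 11.41 kHz.
36.72 kHz mod fs = 13.9 kHz.
13.9 kHz > fs/2 = 11.41 kHz, folds to fs − 13.9 kHz = 8.92 kHz.
68.26 kHz mod fs = 22.62 kHz.
22.62 kHz > fs/2 = 11.41 kHz, folds to fs − 22.62 kHz = 0.2 kHz.
77.82 kHz mod fs = 9.36 kHz.
9.36 kHz ≤ fs/2 = 11.41 kHz, appears at 9.36 kHz.
23.02 kHz mod fs = 0.2 kHz.
0.2 kHz ≤ fs/2 = 11.41 kHz, appears at 0.2 kHz.
23.02 kHz and 68.26 kHz both map to 0.2 kHz.

23.02 kHz, 68.26 kHz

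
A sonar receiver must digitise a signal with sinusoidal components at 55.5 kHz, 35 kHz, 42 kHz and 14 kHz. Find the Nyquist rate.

111 kHz

Highest-frequency component: 55.5 kHz.
Nyquist rate = 2 × 55.5 kHz = 111 kHz.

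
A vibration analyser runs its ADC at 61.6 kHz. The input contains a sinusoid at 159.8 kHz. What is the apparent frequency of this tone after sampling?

159.8 kHz mod fs = 36.6 kHz.
36.6 kHz > fs/2 = 30.8 kHz, folds to fs − 36.6 kHz = 25 kHz.

25 kHz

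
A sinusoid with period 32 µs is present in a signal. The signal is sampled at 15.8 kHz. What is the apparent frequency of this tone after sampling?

0.35 kHz

T = 32 µs → f = 1/T = 31.25 kHz.
31.25 kHz mod fs = 15.45 kHz.
15.45 kHz > fs/2 = 7.9 kHz, folds to fs − 15.45 kHz = 0.35 kHz.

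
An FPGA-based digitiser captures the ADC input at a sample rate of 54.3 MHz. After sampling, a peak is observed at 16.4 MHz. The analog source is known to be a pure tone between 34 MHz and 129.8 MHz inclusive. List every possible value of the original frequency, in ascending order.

37.9 MHz, 70.7 MHz, 92.2 MHz, 125 MHz

Frequencies that alias to 16.4 MHz are k·fs ± 16.4 MHz for integer k ≥ 0.
k=0: 16.4 MHz.
k=1: 37.9 MHz, 70.7 MHz.
k=2: 92.2 MHz, 125 MHz.
k=3: 146.5 MHz, 179.3 MHz.
Within [34 MHz, 129.8 MHz]: 37.9 MHz, 70.7 MHz, 92.2 MHz, 125 MHz.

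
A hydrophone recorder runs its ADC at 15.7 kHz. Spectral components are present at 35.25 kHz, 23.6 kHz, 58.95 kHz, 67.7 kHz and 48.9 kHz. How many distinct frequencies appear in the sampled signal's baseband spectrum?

4

fs/2 = 7.85 kHz.
35.25 kHz mod fs = 3.85 kHz.
3.85 kHz ≤ fs/2 = 7.85 kHz, appears at 3.85 kHz.
23.6 kHz mod fs = 7.9 kHz.
7.9 kHz > fs/2 = 7.85 kHz, folds to fs − 7.9 kHz = 7.8 kHz.
58.95 kHz mod fs = 11.85 kHz.
11.85 kHz > fs/2 = 7.85 kHz, folds to fs − 11.85 kHz = 3.85 kHz.
67.7 kHz mod fs = 4.9 kHz.
4.9 kHz ≤ fs/2 = 7.85 kHz, appears at 4.9 kHz.
48.9 kHz mod fs = 1.8 kHz.
1.8 kHz ≤ fs/2 = 7.85 kHz, appears at 1.8 kHz.
Distinct values: {1.8 kHz, 3.85 kHz, 4.9 kHz, 7.8 kHz} → 4.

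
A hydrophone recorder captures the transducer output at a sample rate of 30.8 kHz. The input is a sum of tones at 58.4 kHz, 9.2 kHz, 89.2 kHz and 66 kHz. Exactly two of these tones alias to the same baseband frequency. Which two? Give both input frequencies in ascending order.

58.4 kHz, 89.2 kHz

fs/2 = 15.4 kHz.
58.4 kHz mod fs = 27.6 kHz.
27.6 kHz > fs/2 = 15.4 kHz, folds to fs − 27.6 kHz = 3.2 kHz.
9.2 kHz ≤ fs/2 = 15.4 kHz, passes unchanged.
89.2 kHz mod fs = 27.6 kHz.
27.6 kHz > fs/2 = 15.4 kHz, folds to fs − 27.6 kHz = 3.2 kHz.
66 kHz mod fs = 4.4 kHz.
4.4 kHz ≤ fs/2 = 15.4 kHz, appears at 4.4 kHz.
58.4 kHz and 89.2 kHz both map to 3.2 kHz.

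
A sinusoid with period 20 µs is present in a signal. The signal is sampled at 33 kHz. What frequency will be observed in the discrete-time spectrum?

T = 20 µs → f = 1/T = 50 kHz.
50 kHz mod fs = 17 kHz.
17 kHz > fs/2 = 16.5 kHz, folds to fs − 17 kHz = 16 kHz.

16 kHz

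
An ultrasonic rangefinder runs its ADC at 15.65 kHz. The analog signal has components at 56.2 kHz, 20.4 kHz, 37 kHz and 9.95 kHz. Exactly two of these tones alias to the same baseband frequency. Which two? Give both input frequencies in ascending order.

9.95 kHz, 37 kHz

fs/2 = 7.825 kHz.
56.2 kHz mod fs = 9.25 kHz.
9.25 kHz > fs/2 = 7.825 kHz, folds to fs − 9.25 kHz = 6.4 kHz.
20.4 kHz mod fs = 4.75 kHz.
4.75 kHz ≤ fs/2 = 7.825 kHz, appears at 4.75 kHz.
37 kHz mod fs = 5.7 kHz.
5.7 kHz ≤ fs/2 = 7.825 kHz, appears at 5.7 kHz.
9.95 kHz > fs/2 = 7.825 kHz, folds to fs − 9.95 kHz = 5.7 kHz.
9.95 kHz and 37 kHz both map to 5.7 kHz.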